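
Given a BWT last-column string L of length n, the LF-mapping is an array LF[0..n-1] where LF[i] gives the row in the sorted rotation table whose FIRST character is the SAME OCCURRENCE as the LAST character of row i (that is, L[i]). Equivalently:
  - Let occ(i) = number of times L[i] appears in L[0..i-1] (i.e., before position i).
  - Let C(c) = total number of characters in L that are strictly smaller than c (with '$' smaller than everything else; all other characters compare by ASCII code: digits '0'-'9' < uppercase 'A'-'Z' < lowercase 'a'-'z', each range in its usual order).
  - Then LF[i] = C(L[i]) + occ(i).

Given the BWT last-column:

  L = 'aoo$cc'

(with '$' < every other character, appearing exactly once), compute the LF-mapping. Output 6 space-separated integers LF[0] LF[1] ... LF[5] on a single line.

Answer: 1 4 5 0 2 3

Derivation:
Char counts: '$':1, 'a':1, 'c':2, 'o':2
C (first-col start): C('$')=0, C('a')=1, C('c')=2, C('o')=4
L[0]='a': occ=0, LF[0]=C('a')+0=1+0=1
L[1]='o': occ=0, LF[1]=C('o')+0=4+0=4
L[2]='o': occ=1, LF[2]=C('o')+1=4+1=5
L[3]='$': occ=0, LF[3]=C('$')+0=0+0=0
L[4]='c': occ=0, LF[4]=C('c')+0=2+0=2
L[5]='c': occ=1, LF[5]=C('c')+1=2+1=3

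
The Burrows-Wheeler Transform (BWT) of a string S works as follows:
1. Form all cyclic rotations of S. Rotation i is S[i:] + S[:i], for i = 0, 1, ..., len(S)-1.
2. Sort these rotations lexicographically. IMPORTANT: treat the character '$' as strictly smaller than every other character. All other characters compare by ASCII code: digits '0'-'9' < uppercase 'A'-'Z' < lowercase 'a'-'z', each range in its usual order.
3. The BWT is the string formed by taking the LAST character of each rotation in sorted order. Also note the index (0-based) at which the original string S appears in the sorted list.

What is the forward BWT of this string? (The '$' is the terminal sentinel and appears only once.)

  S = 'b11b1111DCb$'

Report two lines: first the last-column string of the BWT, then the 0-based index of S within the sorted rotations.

All 12 rotations (rotation i = S[i:]+S[:i]):
  rot[0] = b11b1111DCb$
  rot[1] = 11b1111DCb$b
  rot[2] = 1b1111DCb$b1
  rot[3] = b1111DCb$b11
  rot[4] = 1111DCb$b11b
  rot[5] = 111DCb$b11b1
  rot[6] = 11DCb$b11b11
  rot[7] = 1DCb$b11b111
  rot[8] = DCb$b11b1111
  rot[9] = Cb$b11b1111D
  rot[10] = b$b11b1111DC
  rot[11] = $b11b1111DCb
Sorted (with $ < everything):
  sorted[0] = $b11b1111DCb  (last char: 'b')
  sorted[1] = 1111DCb$b11b  (last char: 'b')
  sorted[2] = 111DCb$b11b1  (last char: '1')
  sorted[3] = 11DCb$b11b11  (last char: '1')
  sorted[4] = 11b1111DCb$b  (last char: 'b')
  sorted[5] = 1DCb$b11b111  (last char: '1')
  sorted[6] = 1b1111DCb$b1  (last char: '1')
  sorted[7] = Cb$b11b1111D  (last char: 'D')
  sorted[8] = DCb$b11b1111  (last char: '1')
  sorted[9] = b$b11b1111DC  (last char: 'C')
  sorted[10] = b1111DCb$b11  (last char: '1')
  sorted[11] = b11b1111DCb$  (last char: '$')
Last column: bb11b11D1C1$
Original string S is at sorted index 11

Answer: bb11b11D1C1$
11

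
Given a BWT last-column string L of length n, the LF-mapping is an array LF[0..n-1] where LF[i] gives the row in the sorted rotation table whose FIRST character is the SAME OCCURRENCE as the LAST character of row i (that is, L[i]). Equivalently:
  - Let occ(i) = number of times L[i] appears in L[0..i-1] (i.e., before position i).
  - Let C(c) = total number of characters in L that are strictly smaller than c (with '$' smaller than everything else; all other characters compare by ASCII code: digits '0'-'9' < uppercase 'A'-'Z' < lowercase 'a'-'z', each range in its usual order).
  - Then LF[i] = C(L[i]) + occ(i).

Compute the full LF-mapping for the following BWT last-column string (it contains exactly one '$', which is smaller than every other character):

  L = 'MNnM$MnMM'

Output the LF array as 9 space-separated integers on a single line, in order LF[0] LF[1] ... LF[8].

Char counts: '$':1, 'M':5, 'N':1, 'n':2
C (first-col start): C('$')=0, C('M')=1, C('N')=6, C('n')=7
L[0]='M': occ=0, LF[0]=C('M')+0=1+0=1
L[1]='N': occ=0, LF[1]=C('N')+0=6+0=6
L[2]='n': occ=0, LF[2]=C('n')+0=7+0=7
L[3]='M': occ=1, LF[3]=C('M')+1=1+1=2
L[4]='$': occ=0, LF[4]=C('$')+0=0+0=0
L[5]='M': occ=2, LF[5]=C('M')+2=1+2=3
L[6]='n': occ=1, LF[6]=C('n')+1=7+1=8
L[7]='M': occ=3, LF[7]=C('M')+3=1+3=4
L[8]='M': occ=4, LF[8]=C('M')+4=1+4=5

Answer: 1 6 7 2 0 3 8 4 5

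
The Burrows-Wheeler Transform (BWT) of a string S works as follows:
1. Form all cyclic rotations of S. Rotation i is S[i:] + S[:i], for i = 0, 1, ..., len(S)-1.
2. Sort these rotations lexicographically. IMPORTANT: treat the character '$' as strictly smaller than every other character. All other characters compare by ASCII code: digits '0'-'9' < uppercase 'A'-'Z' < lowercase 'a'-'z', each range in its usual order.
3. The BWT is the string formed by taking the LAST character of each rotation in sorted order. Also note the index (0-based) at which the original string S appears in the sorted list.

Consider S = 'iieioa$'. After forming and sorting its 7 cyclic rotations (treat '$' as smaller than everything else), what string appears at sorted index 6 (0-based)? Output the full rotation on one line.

All 7 rotations (rotation i = S[i:]+S[:i]):
  rot[0] = iieioa$
  rot[1] = ieioa$i
  rot[2] = eioa$ii
  rot[3] = ioa$iie
  rot[4] = oa$iiei
  rot[5] = a$iieio
  rot[6] = $iieioa
Sorted (with $ < everything):
  sorted[0] = $iieioa
  sorted[1] = a$iieio
  sorted[2] = eioa$ii
  sorted[3] = ieioa$i
  sorted[4] = iieioa$
  sorted[5] = ioa$iie
  sorted[6] = oa$iiei
sorted[6] = oa$iiei

Answer: oa$iiei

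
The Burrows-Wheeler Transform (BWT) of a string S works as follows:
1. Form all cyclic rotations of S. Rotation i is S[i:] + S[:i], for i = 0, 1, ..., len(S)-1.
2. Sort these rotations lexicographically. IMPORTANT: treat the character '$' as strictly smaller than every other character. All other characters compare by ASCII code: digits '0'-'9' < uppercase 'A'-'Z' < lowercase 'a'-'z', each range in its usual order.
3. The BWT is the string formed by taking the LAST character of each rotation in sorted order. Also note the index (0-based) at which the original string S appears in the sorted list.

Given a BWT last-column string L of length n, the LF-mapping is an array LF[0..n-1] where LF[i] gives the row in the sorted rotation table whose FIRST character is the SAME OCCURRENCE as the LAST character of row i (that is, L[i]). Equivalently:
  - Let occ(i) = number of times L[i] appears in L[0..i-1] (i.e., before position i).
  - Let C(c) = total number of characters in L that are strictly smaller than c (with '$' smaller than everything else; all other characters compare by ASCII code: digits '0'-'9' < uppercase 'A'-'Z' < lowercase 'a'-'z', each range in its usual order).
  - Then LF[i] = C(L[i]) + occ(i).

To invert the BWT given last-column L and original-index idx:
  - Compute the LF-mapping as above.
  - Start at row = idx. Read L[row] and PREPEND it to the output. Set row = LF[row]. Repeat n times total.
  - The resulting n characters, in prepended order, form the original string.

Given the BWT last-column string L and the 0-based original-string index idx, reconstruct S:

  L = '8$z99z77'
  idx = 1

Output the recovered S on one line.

LF mapping: 3 0 6 4 5 7 1 2
Walk LF starting at row 1, prepending L[row]:
  step 1: row=1, L[1]='$', prepend. Next row=LF[1]=0
  step 2: row=0, L[0]='8', prepend. Next row=LF[0]=3
  step 3: row=3, L[3]='9', prepend. Next row=LF[3]=4
  step 4: row=4, L[4]='9', prepend. Next row=LF[4]=5
  step 5: row=5, L[5]='z', prepend. Next row=LF[5]=7
  step 6: row=7, L[7]='7', prepend. Next row=LF[7]=2
  step 7: row=2, L[2]='z', prepend. Next row=LF[2]=6
  step 8: row=6, L[6]='7', prepend. Next row=LF[6]=1
Reversed output: 7z7z998$

Answer: 7z7z998$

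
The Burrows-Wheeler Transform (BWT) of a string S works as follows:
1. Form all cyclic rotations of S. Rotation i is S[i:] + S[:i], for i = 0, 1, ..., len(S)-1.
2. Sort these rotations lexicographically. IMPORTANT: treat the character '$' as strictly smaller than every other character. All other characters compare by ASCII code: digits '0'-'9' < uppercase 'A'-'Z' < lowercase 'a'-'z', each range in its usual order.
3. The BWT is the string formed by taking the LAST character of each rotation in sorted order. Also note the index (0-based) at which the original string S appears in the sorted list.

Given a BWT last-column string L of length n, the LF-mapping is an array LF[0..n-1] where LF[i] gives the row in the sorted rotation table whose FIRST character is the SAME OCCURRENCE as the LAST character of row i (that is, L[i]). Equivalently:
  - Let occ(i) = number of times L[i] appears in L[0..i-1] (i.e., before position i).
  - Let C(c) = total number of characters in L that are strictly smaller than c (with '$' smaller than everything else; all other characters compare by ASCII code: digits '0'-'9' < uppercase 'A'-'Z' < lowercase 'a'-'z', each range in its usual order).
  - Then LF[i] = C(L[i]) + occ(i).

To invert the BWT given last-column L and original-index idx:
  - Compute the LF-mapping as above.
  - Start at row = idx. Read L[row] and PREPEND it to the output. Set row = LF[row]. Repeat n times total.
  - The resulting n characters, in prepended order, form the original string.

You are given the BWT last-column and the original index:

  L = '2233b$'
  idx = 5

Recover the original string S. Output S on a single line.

LF mapping: 1 2 3 4 5 0
Walk LF starting at row 5, prepending L[row]:
  step 1: row=5, L[5]='$', prepend. Next row=LF[5]=0
  step 2: row=0, L[0]='2', prepend. Next row=LF[0]=1
  step 3: row=1, L[1]='2', prepend. Next row=LF[1]=2
  step 4: row=2, L[2]='3', prepend. Next row=LF[2]=3
  step 5: row=3, L[3]='3', prepend. Next row=LF[3]=4
  step 6: row=4, L[4]='b', prepend. Next row=LF[4]=5
Reversed output: b3322$

Answer: b3322$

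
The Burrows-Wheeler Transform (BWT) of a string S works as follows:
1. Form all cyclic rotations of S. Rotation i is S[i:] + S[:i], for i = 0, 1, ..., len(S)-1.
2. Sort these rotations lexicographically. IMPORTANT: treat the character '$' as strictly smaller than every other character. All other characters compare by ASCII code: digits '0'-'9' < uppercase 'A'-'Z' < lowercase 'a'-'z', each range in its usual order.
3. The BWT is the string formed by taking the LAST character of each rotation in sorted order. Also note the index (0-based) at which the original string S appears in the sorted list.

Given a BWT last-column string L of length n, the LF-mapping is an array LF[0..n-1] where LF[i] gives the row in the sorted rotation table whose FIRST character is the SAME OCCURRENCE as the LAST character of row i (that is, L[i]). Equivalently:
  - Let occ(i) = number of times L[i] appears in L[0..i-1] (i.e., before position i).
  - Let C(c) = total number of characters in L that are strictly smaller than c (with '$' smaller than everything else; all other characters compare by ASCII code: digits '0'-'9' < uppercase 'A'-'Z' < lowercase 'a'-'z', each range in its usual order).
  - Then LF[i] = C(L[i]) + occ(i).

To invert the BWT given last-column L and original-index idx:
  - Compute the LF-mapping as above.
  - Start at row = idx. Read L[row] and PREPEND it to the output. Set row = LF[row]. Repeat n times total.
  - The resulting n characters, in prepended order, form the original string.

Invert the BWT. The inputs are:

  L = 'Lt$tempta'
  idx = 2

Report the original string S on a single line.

Answer: attemptL$

Derivation:
LF mapping: 1 6 0 7 3 4 5 8 2
Walk LF starting at row 2, prepending L[row]:
  step 1: row=2, L[2]='$', prepend. Next row=LF[2]=0
  step 2: row=0, L[0]='L', prepend. Next row=LF[0]=1
  step 3: row=1, L[1]='t', prepend. Next row=LF[1]=6
  step 4: row=6, L[6]='p', prepend. Next row=LF[6]=5
  step 5: row=5, L[5]='m', prepend. Next row=LF[5]=4
  step 6: row=4, L[4]='e', prepend. Next row=LF[4]=3
  step 7: row=3, L[3]='t', prepend. Next row=LF[3]=7
  step 8: row=7, L[7]='t', prepend. Next row=LF[7]=8
  step 9: row=8, L[8]='a', prepend. Next row=LF[8]=2
Reversed output: attemptL$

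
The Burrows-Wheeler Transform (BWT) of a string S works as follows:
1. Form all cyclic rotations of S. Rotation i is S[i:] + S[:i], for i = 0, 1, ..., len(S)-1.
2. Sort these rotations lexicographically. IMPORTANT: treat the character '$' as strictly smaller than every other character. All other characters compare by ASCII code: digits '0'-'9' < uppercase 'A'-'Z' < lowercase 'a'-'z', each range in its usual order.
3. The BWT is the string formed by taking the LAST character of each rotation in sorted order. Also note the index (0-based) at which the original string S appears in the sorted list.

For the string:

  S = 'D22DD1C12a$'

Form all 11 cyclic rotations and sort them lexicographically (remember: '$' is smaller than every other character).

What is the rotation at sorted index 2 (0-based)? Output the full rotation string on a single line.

All 11 rotations (rotation i = S[i:]+S[:i]):
  rot[0] = D22DD1C12a$
  rot[1] = 22DD1C12a$D
  rot[2] = 2DD1C12a$D2
  rot[3] = DD1C12a$D22
  rot[4] = D1C12a$D22D
  rot[5] = 1C12a$D22DD
  rot[6] = C12a$D22DD1
  rot[7] = 12a$D22DD1C
  rot[8] = 2a$D22DD1C1
  rot[9] = a$D22DD1C12
  rot[10] = $D22DD1C12a
Sorted (with $ < everything):
  sorted[0] = $D22DD1C12a
  sorted[1] = 12a$D22DD1C
  sorted[2] = 1C12a$D22DD
  sorted[3] = 22DD1C12a$D
  sorted[4] = 2DD1C12a$D2
  sorted[5] = 2a$D22DD1C1
  sorted[6] = C12a$D22DD1
  sorted[7] = D1C12a$D22D
  sorted[8] = D22DD1C12a$
  sorted[9] = DD1C12a$D22
  sorted[10] = a$D22DD1C12
sorted[2] = 1C12a$D22DD

Answer: 1C12a$D22DD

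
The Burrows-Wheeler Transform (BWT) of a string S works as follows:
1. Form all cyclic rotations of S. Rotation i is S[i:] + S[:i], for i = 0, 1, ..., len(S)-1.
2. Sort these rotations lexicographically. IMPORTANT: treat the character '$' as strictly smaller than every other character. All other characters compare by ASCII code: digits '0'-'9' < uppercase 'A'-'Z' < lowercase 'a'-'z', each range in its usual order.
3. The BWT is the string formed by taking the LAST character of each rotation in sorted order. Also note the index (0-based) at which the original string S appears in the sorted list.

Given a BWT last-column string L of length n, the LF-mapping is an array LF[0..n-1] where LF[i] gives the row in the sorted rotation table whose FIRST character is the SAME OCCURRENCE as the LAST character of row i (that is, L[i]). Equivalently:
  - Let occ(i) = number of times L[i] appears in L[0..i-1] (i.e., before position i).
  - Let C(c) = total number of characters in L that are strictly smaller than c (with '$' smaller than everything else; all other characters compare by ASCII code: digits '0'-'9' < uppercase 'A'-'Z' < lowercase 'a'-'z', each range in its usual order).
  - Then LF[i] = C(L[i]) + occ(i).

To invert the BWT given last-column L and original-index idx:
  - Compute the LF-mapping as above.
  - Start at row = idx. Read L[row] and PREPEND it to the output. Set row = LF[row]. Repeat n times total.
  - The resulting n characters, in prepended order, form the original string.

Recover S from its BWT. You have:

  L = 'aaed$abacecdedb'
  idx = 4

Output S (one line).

LF mapping: 1 2 12 9 0 3 5 4 7 13 8 10 14 11 6
Walk LF starting at row 4, prepending L[row]:
  step 1: row=4, L[4]='$', prepend. Next row=LF[4]=0
  step 2: row=0, L[0]='a', prepend. Next row=LF[0]=1
  step 3: row=1, L[1]='a', prepend. Next row=LF[1]=2
  step 4: row=2, L[2]='e', prepend. Next row=LF[2]=12
  step 5: row=12, L[12]='e', prepend. Next row=LF[12]=14
  step 6: row=14, L[14]='b', prepend. Next row=LF[14]=6
  step 7: row=6, L[6]='b', prepend. Next row=LF[6]=5
  step 8: row=5, L[5]='a', prepend. Next row=LF[5]=3
  step 9: row=3, L[3]='d', prepend. Next row=LF[3]=9
  step 10: row=9, L[9]='e', prepend. Next row=LF[9]=13
  step 11: row=13, L[13]='d', prepend. Next row=LF[13]=11
  step 12: row=11, L[11]='d', prepend. Next row=LF[11]=10
  step 13: row=10, L[10]='c', prepend. Next row=LF[10]=8
  step 14: row=8, L[8]='c', prepend. Next row=LF[8]=7
  step 15: row=7, L[7]='a', prepend. Next row=LF[7]=4
Reversed output: accddedabbeeaa$

Answer: accddedabbeeaa$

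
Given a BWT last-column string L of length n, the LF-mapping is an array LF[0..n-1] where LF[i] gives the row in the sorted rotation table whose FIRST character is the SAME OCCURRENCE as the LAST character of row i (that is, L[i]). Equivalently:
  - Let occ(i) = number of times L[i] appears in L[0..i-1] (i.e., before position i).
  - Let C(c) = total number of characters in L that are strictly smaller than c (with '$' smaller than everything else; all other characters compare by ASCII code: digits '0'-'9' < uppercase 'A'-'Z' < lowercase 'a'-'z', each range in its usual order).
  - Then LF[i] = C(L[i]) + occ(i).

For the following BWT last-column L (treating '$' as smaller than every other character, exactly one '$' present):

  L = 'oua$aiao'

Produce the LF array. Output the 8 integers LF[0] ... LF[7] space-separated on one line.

Char counts: '$':1, 'a':3, 'i':1, 'o':2, 'u':1
C (first-col start): C('$')=0, C('a')=1, C('i')=4, C('o')=5, C('u')=7
L[0]='o': occ=0, LF[0]=C('o')+0=5+0=5
L[1]='u': occ=0, LF[1]=C('u')+0=7+0=7
L[2]='a': occ=0, LF[2]=C('a')+0=1+0=1
L[3]='$': occ=0, LF[3]=C('$')+0=0+0=0
L[4]='a': occ=1, LF[4]=C('a')+1=1+1=2
L[5]='i': occ=0, LF[5]=C('i')+0=4+0=4
L[6]='a': occ=2, LF[6]=C('a')+2=1+2=3
L[7]='o': occ=1, LF[7]=C('o')+1=5+1=6

Answer: 5 7 1 0 2 4 3 6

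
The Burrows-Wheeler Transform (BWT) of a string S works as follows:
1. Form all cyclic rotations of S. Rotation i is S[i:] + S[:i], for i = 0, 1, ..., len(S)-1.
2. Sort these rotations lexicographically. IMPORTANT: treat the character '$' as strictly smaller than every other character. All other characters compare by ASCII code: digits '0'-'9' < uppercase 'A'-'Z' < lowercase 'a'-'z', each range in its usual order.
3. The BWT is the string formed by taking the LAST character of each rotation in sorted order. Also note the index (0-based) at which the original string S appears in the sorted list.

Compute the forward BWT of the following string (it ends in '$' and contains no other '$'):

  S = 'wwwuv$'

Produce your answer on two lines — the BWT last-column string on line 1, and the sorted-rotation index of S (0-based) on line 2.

Answer: vwuww$
5

Derivation:
All 6 rotations (rotation i = S[i:]+S[:i]):
  rot[0] = wwwuv$
  rot[1] = wwuv$w
  rot[2] = wuv$ww
  rot[3] = uv$www
  rot[4] = v$wwwu
  rot[5] = $wwwuv
Sorted (with $ < everything):
  sorted[0] = $wwwuv  (last char: 'v')
  sorted[1] = uv$www  (last char: 'w')
  sorted[2] = v$wwwu  (last char: 'u')
  sorted[3] = wuv$ww  (last char: 'w')
  sorted[4] = wwuv$w  (last char: 'w')
  sorted[5] = wwwuv$  (last char: '$')
Last column: vwuww$
Original string S is at sorted index 5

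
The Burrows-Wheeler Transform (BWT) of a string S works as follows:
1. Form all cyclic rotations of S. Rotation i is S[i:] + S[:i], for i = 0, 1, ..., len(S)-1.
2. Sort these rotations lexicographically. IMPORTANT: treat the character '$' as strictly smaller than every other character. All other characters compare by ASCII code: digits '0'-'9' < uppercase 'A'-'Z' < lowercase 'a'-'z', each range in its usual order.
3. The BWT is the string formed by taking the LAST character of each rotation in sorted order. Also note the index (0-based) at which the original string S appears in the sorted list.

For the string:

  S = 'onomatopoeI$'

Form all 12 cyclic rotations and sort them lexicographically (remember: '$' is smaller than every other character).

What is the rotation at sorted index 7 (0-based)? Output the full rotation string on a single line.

All 12 rotations (rotation i = S[i:]+S[:i]):
  rot[0] = onomatopoeI$
  rot[1] = nomatopoeI$o
  rot[2] = omatopoeI$on
  rot[3] = matopoeI$ono
  rot[4] = atopoeI$onom
  rot[5] = topoeI$onoma
  rot[6] = opoeI$onomat
  rot[7] = poeI$onomato
  rot[8] = oeI$onomatop
  rot[9] = eI$onomatopo
  rot[10] = I$onomatopoe
  rot[11] = $onomatopoeI
Sorted (with $ < everything):
  sorted[0] = $onomatopoeI
  sorted[1] = I$onomatopoe
  sorted[2] = atopoeI$onom
  sorted[3] = eI$onomatopo
  sorted[4] = matopoeI$ono
  sorted[5] = nomatopoeI$o
  sorted[6] = oeI$onomatop
  sorted[7] = omatopoeI$on
  sorted[8] = onomatopoeI$
  sorted[9] = opoeI$onomat
  sorted[10] = poeI$onomato
  sorted[11] = topoeI$onoma
sorted[7] = omatopoeI$on

Answer: omatopoeI$on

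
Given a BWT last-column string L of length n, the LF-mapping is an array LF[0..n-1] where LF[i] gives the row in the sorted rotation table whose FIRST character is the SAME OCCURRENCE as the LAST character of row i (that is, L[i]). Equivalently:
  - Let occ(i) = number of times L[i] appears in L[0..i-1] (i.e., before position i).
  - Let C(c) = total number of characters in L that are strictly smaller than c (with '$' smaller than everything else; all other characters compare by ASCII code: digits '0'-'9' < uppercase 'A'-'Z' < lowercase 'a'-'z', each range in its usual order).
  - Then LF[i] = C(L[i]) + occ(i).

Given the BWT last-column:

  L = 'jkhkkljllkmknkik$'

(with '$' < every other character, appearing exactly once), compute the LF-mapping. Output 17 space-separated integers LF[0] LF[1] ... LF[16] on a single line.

Char counts: '$':1, 'h':1, 'i':1, 'j':2, 'k':7, 'l':3, 'm':1, 'n':1
C (first-col start): C('$')=0, C('h')=1, C('i')=2, C('j')=3, C('k')=5, C('l')=12, C('m')=15, C('n')=16
L[0]='j': occ=0, LF[0]=C('j')+0=3+0=3
L[1]='k': occ=0, LF[1]=C('k')+0=5+0=5
L[2]='h': occ=0, LF[2]=C('h')+0=1+0=1
L[3]='k': occ=1, LF[3]=C('k')+1=5+1=6
L[4]='k': occ=2, LF[4]=C('k')+2=5+2=7
L[5]='l': occ=0, LF[5]=C('l')+0=12+0=12
L[6]='j': occ=1, LF[6]=C('j')+1=3+1=4
L[7]='l': occ=1, LF[7]=C('l')+1=12+1=13
L[8]='l': occ=2, LF[8]=C('l')+2=12+2=14
L[9]='k': occ=3, LF[9]=C('k')+3=5+3=8
L[10]='m': occ=0, LF[10]=C('m')+0=15+0=15
L[11]='k': occ=4, LF[11]=C('k')+4=5+4=9
L[12]='n': occ=0, LF[12]=C('n')+0=16+0=16
L[13]='k': occ=5, LF[13]=C('k')+5=5+5=10
L[14]='i': occ=0, LF[14]=C('i')+0=2+0=2
L[15]='k': occ=6, LF[15]=C('k')+6=5+6=11
L[16]='$': occ=0, LF[16]=C('$')+0=0+0=0

Answer: 3 5 1 6 7 12 4 13 14 8 15 9 16 10 2 11 0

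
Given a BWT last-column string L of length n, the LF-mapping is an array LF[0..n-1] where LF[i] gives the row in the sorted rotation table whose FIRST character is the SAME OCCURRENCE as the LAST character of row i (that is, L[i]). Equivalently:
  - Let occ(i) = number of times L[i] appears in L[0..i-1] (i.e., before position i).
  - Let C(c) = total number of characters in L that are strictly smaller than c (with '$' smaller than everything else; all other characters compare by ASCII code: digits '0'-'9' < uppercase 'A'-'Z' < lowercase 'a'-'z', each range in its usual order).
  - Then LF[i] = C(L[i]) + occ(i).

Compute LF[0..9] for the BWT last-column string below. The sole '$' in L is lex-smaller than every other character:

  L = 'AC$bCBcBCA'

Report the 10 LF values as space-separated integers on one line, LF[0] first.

Answer: 1 5 0 8 6 3 9 4 7 2

Derivation:
Char counts: '$':1, 'A':2, 'B':2, 'C':3, 'b':1, 'c':1
C (first-col start): C('$')=0, C('A')=1, C('B')=3, C('C')=5, C('b')=8, C('c')=9
L[0]='A': occ=0, LF[0]=C('A')+0=1+0=1
L[1]='C': occ=0, LF[1]=C('C')+0=5+0=5
L[2]='$': occ=0, LF[2]=C('$')+0=0+0=0
L[3]='b': occ=0, LF[3]=C('b')+0=8+0=8
L[4]='C': occ=1, LF[4]=C('C')+1=5+1=6
L[5]='B': occ=0, LF[5]=C('B')+0=3+0=3
L[6]='c': occ=0, LF[6]=C('c')+0=9+0=9
L[7]='B': occ=1, LF[7]=C('B')+1=3+1=4
L[8]='C': occ=2, LF[8]=C('C')+2=5+2=7
L[9]='A': occ=1, LF[9]=C('A')+1=1+1=2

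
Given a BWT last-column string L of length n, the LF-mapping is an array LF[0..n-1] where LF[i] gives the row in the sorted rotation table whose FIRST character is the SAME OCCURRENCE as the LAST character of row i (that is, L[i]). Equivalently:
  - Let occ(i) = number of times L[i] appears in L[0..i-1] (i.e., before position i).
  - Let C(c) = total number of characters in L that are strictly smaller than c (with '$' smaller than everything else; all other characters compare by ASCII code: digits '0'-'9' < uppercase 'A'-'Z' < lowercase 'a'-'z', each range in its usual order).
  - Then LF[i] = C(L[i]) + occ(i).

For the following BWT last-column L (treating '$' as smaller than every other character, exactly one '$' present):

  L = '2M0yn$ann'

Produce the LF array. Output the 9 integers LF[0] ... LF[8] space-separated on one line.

Answer: 2 3 1 8 5 0 4 6 7

Derivation:
Char counts: '$':1, '0':1, '2':1, 'M':1, 'a':1, 'n':3, 'y':1
C (first-col start): C('$')=0, C('0')=1, C('2')=2, C('M')=3, C('a')=4, C('n')=5, C('y')=8
L[0]='2': occ=0, LF[0]=C('2')+0=2+0=2
L[1]='M': occ=0, LF[1]=C('M')+0=3+0=3
L[2]='0': occ=0, LF[2]=C('0')+0=1+0=1
L[3]='y': occ=0, LF[3]=C('y')+0=8+0=8
L[4]='n': occ=0, LF[4]=C('n')+0=5+0=5
L[5]='$': occ=0, LF[5]=C('$')+0=0+0=0
L[6]='a': occ=0, LF[6]=C('a')+0=4+0=4
L[7]='n': occ=1, LF[7]=C('n')+1=5+1=6
L[8]='n': occ=2, LF[8]=C('n')+2=5+2=7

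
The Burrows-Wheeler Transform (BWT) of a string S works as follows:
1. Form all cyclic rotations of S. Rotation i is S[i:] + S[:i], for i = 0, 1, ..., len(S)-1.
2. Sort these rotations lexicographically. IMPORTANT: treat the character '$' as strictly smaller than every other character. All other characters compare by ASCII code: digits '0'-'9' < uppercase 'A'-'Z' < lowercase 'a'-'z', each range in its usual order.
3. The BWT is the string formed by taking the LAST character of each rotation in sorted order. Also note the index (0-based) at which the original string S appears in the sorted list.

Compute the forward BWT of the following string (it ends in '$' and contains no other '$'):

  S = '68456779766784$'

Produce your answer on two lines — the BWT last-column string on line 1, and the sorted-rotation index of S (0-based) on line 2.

Answer: 4884756$9667767
7

Derivation:
All 15 rotations (rotation i = S[i:]+S[:i]):
  rot[0] = 68456779766784$
  rot[1] = 8456779766784$6
  rot[2] = 456779766784$68
  rot[3] = 56779766784$684
  rot[4] = 6779766784$6845
  rot[5] = 779766784$68456
  rot[6] = 79766784$684567
  rot[7] = 9766784$6845677
  rot[8] = 766784$68456779
  rot[9] = 66784$684567797
  rot[10] = 6784$6845677976
  rot[11] = 784$68456779766
  rot[12] = 84$684567797667
  rot[13] = 4$6845677976678
  rot[14] = $68456779766784
Sorted (with $ < everything):
  sorted[0] = $68456779766784  (last char: '4')
  sorted[1] = 4$6845677976678  (last char: '8')
  sorted[2] = 456779766784$68  (last char: '8')
  sorted[3] = 56779766784$684  (last char: '4')
  sorted[4] = 66784$684567797  (last char: '7')
  sorted[5] = 6779766784$6845  (last char: '5')
  sorted[6] = 6784$6845677976  (last char: '6')
  sorted[7] = 68456779766784$  (last char: '$')
  sorted[8] = 766784$68456779  (last char: '9')
  sorted[9] = 779766784$68456  (last char: '6')
  sorted[10] = 784$68456779766  (last char: '6')
  sorted[11] = 79766784$684567  (last char: '7')
  sorted[12] = 84$684567797667  (last char: '7')
  sorted[13] = 8456779766784$6  (last char: '6')
  sorted[14] = 9766784$6845677  (last char: '7')
Last column: 4884756$9667767
Original string S is at sorted index 7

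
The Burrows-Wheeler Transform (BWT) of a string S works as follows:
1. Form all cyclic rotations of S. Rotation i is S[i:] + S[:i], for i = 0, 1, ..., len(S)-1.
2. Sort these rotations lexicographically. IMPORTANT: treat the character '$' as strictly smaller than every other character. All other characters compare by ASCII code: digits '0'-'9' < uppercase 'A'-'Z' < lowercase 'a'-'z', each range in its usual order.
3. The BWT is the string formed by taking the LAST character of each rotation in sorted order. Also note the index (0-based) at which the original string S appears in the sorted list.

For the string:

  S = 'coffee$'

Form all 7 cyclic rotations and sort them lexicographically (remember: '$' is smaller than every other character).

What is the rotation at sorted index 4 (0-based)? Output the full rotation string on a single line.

Answer: fee$cof

Derivation:
All 7 rotations (rotation i = S[i:]+S[:i]):
  rot[0] = coffee$
  rot[1] = offee$c
  rot[2] = ffee$co
  rot[3] = fee$cof
  rot[4] = ee$coff
  rot[5] = e$coffe
  rot[6] = $coffee
Sorted (with $ < everything):
  sorted[0] = $coffee
  sorted[1] = coffee$
  sorted[2] = e$coffe
  sorted[3] = ee$coff
  sorted[4] = fee$cof
  sorted[5] = ffee$co
  sorted[6] = offee$c
sorted[4] = fee$cof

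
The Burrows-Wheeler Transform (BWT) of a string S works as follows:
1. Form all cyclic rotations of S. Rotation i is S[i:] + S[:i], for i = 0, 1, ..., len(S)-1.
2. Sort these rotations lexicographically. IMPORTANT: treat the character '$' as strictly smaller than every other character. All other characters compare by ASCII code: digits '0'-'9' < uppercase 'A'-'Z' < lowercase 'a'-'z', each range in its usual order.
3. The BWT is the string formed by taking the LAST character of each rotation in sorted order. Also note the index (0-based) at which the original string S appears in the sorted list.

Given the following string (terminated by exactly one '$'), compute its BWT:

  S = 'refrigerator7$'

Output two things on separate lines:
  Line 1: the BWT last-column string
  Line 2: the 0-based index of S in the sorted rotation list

Answer: 7rrrgeirtoe$fa
11

Derivation:
All 14 rotations (rotation i = S[i:]+S[:i]):
  rot[0] = refrigerator7$
  rot[1] = efrigerator7$r
  rot[2] = frigerator7$re
  rot[3] = rigerator7$ref
  rot[4] = igerator7$refr
  rot[5] = gerator7$refri
  rot[6] = erator7$refrig
  rot[7] = rator7$refrige
  rot[8] = ator7$refriger
  rot[9] = tor7$refrigera
  rot[10] = or7$refrigerat
  rot[11] = r7$refrigerato
  rot[12] = 7$refrigerator
  rot[13] = $refrigerator7
Sorted (with $ < everything):
  sorted[0] = $refrigerator7  (last char: '7')
  sorted[1] = 7$refrigerator  (last char: 'r')
  sorted[2] = ator7$refriger  (last char: 'r')
  sorted[3] = efrigerator7$r  (last char: 'r')
  sorted[4] = erator7$refrig  (last char: 'g')
  sorted[5] = frigerator7$re  (last char: 'e')
  sorted[6] = gerator7$refri  (last char: 'i')
  sorted[7] = igerator7$refr  (last char: 'r')
  sorted[8] = or7$refrigerat  (last char: 't')
  sorted[9] = r7$refrigerato  (last char: 'o')
  sorted[10] = rator7$refrige  (last char: 'e')
  sorted[11] = refrigerator7$  (last char: '$')
  sorted[12] = rigerator7$ref  (last char: 'f')
  sorted[13] = tor7$refrigera  (last char: 'a')
Last column: 7rrrgeirtoe$fa
Original string S is at sorted index 11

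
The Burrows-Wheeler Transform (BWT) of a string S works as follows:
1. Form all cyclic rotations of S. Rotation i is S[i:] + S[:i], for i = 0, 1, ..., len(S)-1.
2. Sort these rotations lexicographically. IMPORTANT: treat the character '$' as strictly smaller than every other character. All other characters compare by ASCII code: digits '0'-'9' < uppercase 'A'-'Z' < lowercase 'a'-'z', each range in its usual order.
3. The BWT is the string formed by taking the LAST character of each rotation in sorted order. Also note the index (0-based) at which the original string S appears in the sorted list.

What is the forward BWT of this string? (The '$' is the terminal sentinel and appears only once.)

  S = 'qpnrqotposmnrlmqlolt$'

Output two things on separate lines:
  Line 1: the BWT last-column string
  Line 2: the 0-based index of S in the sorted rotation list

Answer: trqoslmplpqqtmr$nnolo
15

Derivation:
All 21 rotations (rotation i = S[i:]+S[:i]):
  rot[0] = qpnrqotposmnrlmqlolt$
  rot[1] = pnrqotposmnrlmqlolt$q
  rot[2] = nrqotposmnrlmqlolt$qp
  rot[3] = rqotposmnrlmqlolt$qpn
  rot[4] = qotposmnrlmqlolt$qpnr
  rot[5] = otposmnrlmqlolt$qpnrq
  rot[6] = tposmnrlmqlolt$qpnrqo
  rot[7] = posmnrlmqlolt$qpnrqot
  rot[8] = osmnrlmqlolt$qpnrqotp
  rot[9] = smnrlmqlolt$qpnrqotpo
  rot[10] = mnrlmqlolt$qpnrqotpos
  rot[11] = nrlmqlolt$qpnrqotposm
  rot[12] = rlmqlolt$qpnrqotposmn
  rot[13] = lmqlolt$qpnrqotposmnr
  rot[14] = mqlolt$qpnrqotposmnrl
  rot[15] = qlolt$qpnrqotposmnrlm
  rot[16] = lolt$qpnrqotposmnrlmq
  rot[17] = olt$qpnrqotposmnrlmql
  rot[18] = lt$qpnrqotposmnrlmqlo
  rot[19] = t$qpnrqotposmnrlmqlol
  rot[20] = $qpnrqotposmnrlmqlolt
Sorted (with $ < everything):
  sorted[0] = $qpnrqotposmnrlmqlolt  (last char: 't')
  sorted[1] = lmqlolt$qpnrqotposmnr  (last char: 'r')
  sorted[2] = lolt$qpnrqotposmnrlmq  (last char: 'q')
  sorted[3] = lt$qpnrqotposmnrlmqlo  (last char: 'o')
  sorted[4] = mnrlmqlolt$qpnrqotpos  (last char: 's')
  sorted[5] = mqlolt$qpnrqotposmnrl  (last char: 'l')
  sorted[6] = nrlmqlolt$qpnrqotposm  (last char: 'm')
  sorted[7] = nrqotposmnrlmqlolt$qp  (last char: 'p')
  sorted[8] = olt$qpnrqotposmnrlmql  (last char: 'l')
  sorted[9] = osmnrlmqlolt$qpnrqotp  (last char: 'p')
  sorted[10] = otposmnrlmqlolt$qpnrq  (last char: 'q')
  sorted[11] = pnrqotposmnrlmqlolt$q  (last char: 'q')
  sorted[12] = posmnrlmqlolt$qpnrqot  (last char: 't')
  sorted[13] = qlolt$qpnrqotposmnrlm  (last char: 'm')
  sorted[14] = qotposmnrlmqlolt$qpnr  (last char: 'r')
  sorted[15] = qpnrqotposmnrlmqlolt$  (last char: '$')
  sorted[16] = rlmqlolt$qpnrqotposmn  (last char: 'n')
  sorted[17] = rqotposmnrlmqlolt$qpn  (last char: 'n')
  sorted[18] = smnrlmqlolt$qpnrqotpo  (last char: 'o')
  sorted[19] = t$qpnrqotposmnrlmqlol  (last char: 'l')
  sorted[20] = tposmnrlmqlolt$qpnrqo  (last char: 'o')
Last column: trqoslmplpqqtmr$nnolo
Original string S is at sorted index 15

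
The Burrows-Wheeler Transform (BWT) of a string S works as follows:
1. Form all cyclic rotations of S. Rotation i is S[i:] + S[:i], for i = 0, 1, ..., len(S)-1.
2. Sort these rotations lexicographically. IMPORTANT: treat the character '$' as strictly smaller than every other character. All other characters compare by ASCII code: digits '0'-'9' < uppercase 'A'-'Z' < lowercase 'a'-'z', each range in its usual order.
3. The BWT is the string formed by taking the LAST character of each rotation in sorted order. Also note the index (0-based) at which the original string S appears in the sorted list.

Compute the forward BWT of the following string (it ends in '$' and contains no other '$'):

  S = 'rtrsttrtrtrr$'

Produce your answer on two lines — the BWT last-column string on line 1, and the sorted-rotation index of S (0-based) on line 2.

Answer: rrttt$trrrrts
5

Derivation:
All 13 rotations (rotation i = S[i:]+S[:i]):
  rot[0] = rtrsttrtrtrr$
  rot[1] = trsttrtrtrr$r
  rot[2] = rsttrtrtrr$rt
  rot[3] = sttrtrtrr$rtr
  rot[4] = ttrtrtrr$rtrs
  rot[5] = trtrtrr$rtrst
  rot[6] = rtrtrr$rtrstt
  rot[7] = trtrr$rtrsttr
  rot[8] = rtrr$rtrsttrt
  rot[9] = trr$rtrsttrtr
  rot[10] = rr$rtrsttrtrt
  rot[11] = r$rtrsttrtrtr
  rot[12] = $rtrsttrtrtrr
Sorted (with $ < everything):
  sorted[0] = $rtrsttrtrtrr  (last char: 'r')
  sorted[1] = r$rtrsttrtrtr  (last char: 'r')
  sorted[2] = rr$rtrsttrtrt  (last char: 't')
  sorted[3] = rsttrtrtrr$rt  (last char: 't')
  sorted[4] = rtrr$rtrsttrt  (last char: 't')
  sorted[5] = rtrsttrtrtrr$  (last char: '$')
  sorted[6] = rtrtrr$rtrstt  (last char: 't')
  sorted[7] = sttrtrtrr$rtr  (last char: 'r')
  sorted[8] = trr$rtrsttrtr  (last char: 'r')
  sorted[9] = trsttrtrtrr$r  (last char: 'r')
  sorted[10] = trtrr$rtrsttr  (last char: 'r')
  sorted[11] = trtrtrr$rtrst  (last char: 't')
  sorted[12] = ttrtrtrr$rtrs  (last char: 's')
Last column: rrttt$trrrrts
Original string S is at sorted index 5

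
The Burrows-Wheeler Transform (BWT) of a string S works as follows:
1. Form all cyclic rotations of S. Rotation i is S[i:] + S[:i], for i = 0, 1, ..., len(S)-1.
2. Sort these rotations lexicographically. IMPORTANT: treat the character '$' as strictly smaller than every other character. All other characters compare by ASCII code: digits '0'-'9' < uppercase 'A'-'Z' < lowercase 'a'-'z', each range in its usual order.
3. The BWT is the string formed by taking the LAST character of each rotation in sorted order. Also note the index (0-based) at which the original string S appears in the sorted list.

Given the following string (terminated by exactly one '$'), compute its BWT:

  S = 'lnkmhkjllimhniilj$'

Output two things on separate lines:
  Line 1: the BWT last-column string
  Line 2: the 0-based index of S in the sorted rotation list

All 18 rotations (rotation i = S[i:]+S[:i]):
  rot[0] = lnkmhkjllimhniilj$
  rot[1] = nkmhkjllimhniilj$l
  rot[2] = kmhkjllimhniilj$ln
  rot[3] = mhkjllimhniilj$lnk
  rot[4] = hkjllimhniilj$lnkm
  rot[5] = kjllimhniilj$lnkmh
  rot[6] = jllimhniilj$lnkmhk
  rot[7] = llimhniilj$lnkmhkj
  rot[8] = limhniilj$lnkmhkjl
  rot[9] = imhniilj$lnkmhkjll
  rot[10] = mhniilj$lnkmhkjlli
  rot[11] = hniilj$lnkmhkjllim
  rot[12] = niilj$lnkmhkjllimh
  rot[13] = iilj$lnkmhkjllimhn
  rot[14] = ilj$lnkmhkjllimhni
  rot[15] = lj$lnkmhkjllimhnii
  rot[16] = j$lnkmhkjllimhniil
  rot[17] = $lnkmhkjllimhniilj
Sorted (with $ < everything):
  sorted[0] = $lnkmhkjllimhniilj  (last char: 'j')
  sorted[1] = hkjllimhniilj$lnkm  (last char: 'm')
  sorted[2] = hniilj$lnkmhkjllim  (last char: 'm')
  sorted[3] = iilj$lnkmhkjllimhn  (last char: 'n')
  sorted[4] = ilj$lnkmhkjllimhni  (last char: 'i')
  sorted[5] = imhniilj$lnkmhkjll  (last char: 'l')
  sorted[6] = j$lnkmhkjllimhniil  (last char: 'l')
  sorted[7] = jllimhniilj$lnkmhk  (last char: 'k')
  sorted[8] = kjllimhniilj$lnkmh  (last char: 'h')
  sorted[9] = kmhkjllimhniilj$ln  (last char: 'n')
  sorted[10] = limhniilj$lnkmhkjl  (last char: 'l')
  sorted[11] = lj$lnkmhkjllimhnii  (last char: 'i')
  sorted[12] = llimhniilj$lnkmhkj  (last char: 'j')
  sorted[13] = lnkmhkjllimhniilj$  (last char: '$')
  sorted[14] = mhkjllimhniilj$lnk  (last char: 'k')
  sorted[15] = mhniilj$lnkmhkjlli  (last char: 'i')
  sorted[16] = niilj$lnkmhkjllimh  (last char: 'h')
  sorted[17] = nkmhkjllimhniilj$l  (last char: 'l')
Last column: jmmnillkhnlij$kihl
Original string S is at sorted index 13

Answer: jmmnillkhnlij$kihl
13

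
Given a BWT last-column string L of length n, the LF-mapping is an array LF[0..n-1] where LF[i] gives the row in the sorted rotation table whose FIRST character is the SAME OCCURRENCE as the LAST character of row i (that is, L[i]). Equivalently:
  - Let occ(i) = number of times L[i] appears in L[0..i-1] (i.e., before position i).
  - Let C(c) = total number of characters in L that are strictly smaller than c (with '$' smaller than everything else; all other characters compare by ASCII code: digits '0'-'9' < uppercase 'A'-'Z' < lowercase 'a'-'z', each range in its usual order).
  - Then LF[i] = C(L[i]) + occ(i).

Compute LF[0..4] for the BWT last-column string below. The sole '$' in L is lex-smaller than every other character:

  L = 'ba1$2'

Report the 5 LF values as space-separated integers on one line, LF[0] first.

Char counts: '$':1, '1':1, '2':1, 'a':1, 'b':1
C (first-col start): C('$')=0, C('1')=1, C('2')=2, C('a')=3, C('b')=4
L[0]='b': occ=0, LF[0]=C('b')+0=4+0=4
L[1]='a': occ=0, LF[1]=C('a')+0=3+0=3
L[2]='1': occ=0, LF[2]=C('1')+0=1+0=1
L[3]='$': occ=0, LF[3]=C('$')+0=0+0=0
L[4]='2': occ=0, LF[4]=C('2')+0=2+0=2

Answer: 4 3 1 0 2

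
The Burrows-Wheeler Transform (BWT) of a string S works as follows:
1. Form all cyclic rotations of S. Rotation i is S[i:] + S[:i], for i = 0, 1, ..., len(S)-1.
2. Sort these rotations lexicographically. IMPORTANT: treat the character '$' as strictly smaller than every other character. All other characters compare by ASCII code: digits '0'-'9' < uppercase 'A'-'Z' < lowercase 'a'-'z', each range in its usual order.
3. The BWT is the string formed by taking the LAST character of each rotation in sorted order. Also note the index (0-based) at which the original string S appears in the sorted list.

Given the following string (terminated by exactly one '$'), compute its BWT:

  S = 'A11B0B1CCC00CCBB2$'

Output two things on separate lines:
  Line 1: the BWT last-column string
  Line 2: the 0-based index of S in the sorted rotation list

Answer: 2CB0A1BB$10BCCCC01
8

Derivation:
All 18 rotations (rotation i = S[i:]+S[:i]):
  rot[0] = A11B0B1CCC00CCBB2$
  rot[1] = 11B0B1CCC00CCBB2$A
  rot[2] = 1B0B1CCC00CCBB2$A1
  rot[3] = B0B1CCC00CCBB2$A11
  rot[4] = 0B1CCC00CCBB2$A11B
  rot[5] = B1CCC00CCBB2$A11B0
  rot[6] = 1CCC00CCBB2$A11B0B
  rot[7] = CCC00CCBB2$A11B0B1
  rot[8] = CC00CCBB2$A11B0B1C
  rot[9] = C00CCBB2$A11B0B1CC
  rot[10] = 00CCBB2$A11B0B1CCC
  rot[11] = 0CCBB2$A11B0B1CCC0
  rot[12] = CCBB2$A11B0B1CCC00
  rot[13] = CBB2$A11B0B1CCC00C
  rot[14] = BB2$A11B0B1CCC00CC
  rot[15] = B2$A11B0B1CCC00CCB
  rot[16] = 2$A11B0B1CCC00CCBB
  rot[17] = $A11B0B1CCC00CCBB2
Sorted (with $ < everything):
  sorted[0] = $A11B0B1CCC00CCBB2  (last char: '2')
  sorted[1] = 00CCBB2$A11B0B1CCC  (last char: 'C')
  sorted[2] = 0B1CCC00CCBB2$A11B  (last char: 'B')
  sorted[3] = 0CCBB2$A11B0B1CCC0  (last char: '0')
  sorted[4] = 11B0B1CCC00CCBB2$A  (last char: 'A')
  sorted[5] = 1B0B1CCC00CCBB2$A1  (last char: '1')
  sorted[6] = 1CCC00CCBB2$A11B0B  (last char: 'B')
  sorted[7] = 2$A11B0B1CCC00CCBB  (last char: 'B')
  sorted[8] = A11B0B1CCC00CCBB2$  (last char: '$')
  sorted[9] = B0B1CCC00CCBB2$A11  (last char: '1')
  sorted[10] = B1CCC00CCBB2$A11B0  (last char: '0')
  sorted[11] = B2$A11B0B1CCC00CCB  (last char: 'B')
  sorted[12] = BB2$A11B0B1CCC00CC  (last char: 'C')
  sorted[13] = C00CCBB2$A11B0B1CC  (last char: 'C')
  sorted[14] = CBB2$A11B0B1CCC00C  (last char: 'C')
  sorted[15] = CC00CCBB2$A11B0B1C  (last char: 'C')
  sorted[16] = CCBB2$A11B0B1CCC00  (last char: '0')
  sorted[17] = CCC00CCBB2$A11B0B1  (last char: '1')
Last column: 2CB0A1BB$10BCCCC01
Original string S is at sorted index 8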